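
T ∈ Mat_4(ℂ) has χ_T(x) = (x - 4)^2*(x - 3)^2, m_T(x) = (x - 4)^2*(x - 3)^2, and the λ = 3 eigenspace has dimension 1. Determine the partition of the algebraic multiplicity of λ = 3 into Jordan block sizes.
Block sizes for λ = 3: [2]

Step 1 — from the characteristic polynomial, algebraic multiplicity of λ = 3 is 2. From dim ker(T − (3)·I) = 1, there are exactly 1 Jordan blocks for λ = 3.
Step 2 — from the minimal polynomial, the factor (x − 3)^2 tells us the largest block for λ = 3 has size 2.
Step 3 — with total size 2, 1 blocks, and largest block 2, the block sizes (in nonincreasing order) are [2].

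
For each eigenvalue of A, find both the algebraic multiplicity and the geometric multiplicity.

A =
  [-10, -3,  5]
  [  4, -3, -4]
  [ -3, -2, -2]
λ = -5: alg = 3, geom = 1

Step 1 — factor the characteristic polynomial to read off the algebraic multiplicities:
  χ_A(x) = (x + 5)^3

Step 2 — compute geometric multiplicities via the rank-nullity identity g(λ) = n − rank(A − λI):
  rank(A − (-5)·I) = 2, so dim ker(A − (-5)·I) = n − 2 = 1

Summary:
  λ = -5: algebraic multiplicity = 3, geometric multiplicity = 1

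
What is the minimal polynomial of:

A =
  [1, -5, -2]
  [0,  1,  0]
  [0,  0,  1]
x^2 - 2*x + 1

The characteristic polynomial is χ_A(x) = (x - 1)^3, so the eigenvalues are known. The minimal polynomial is
  m_A(x) = Π_λ (x − λ)^{k_λ}
where k_λ is the size of the *largest* Jordan block for λ (equivalently, the smallest k with (A − λI)^k v = 0 for every generalised eigenvector v of λ).

  λ = 1: largest Jordan block has size 2, contributing (x − 1)^2

So m_A(x) = (x - 1)^2 = x^2 - 2*x + 1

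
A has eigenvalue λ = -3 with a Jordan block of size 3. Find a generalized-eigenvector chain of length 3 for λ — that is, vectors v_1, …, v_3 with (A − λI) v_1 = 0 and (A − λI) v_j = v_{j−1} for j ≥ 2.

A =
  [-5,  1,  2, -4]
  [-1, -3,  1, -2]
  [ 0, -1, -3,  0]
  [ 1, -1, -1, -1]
A Jordan chain for λ = -3 of length 3:
v_1 = (-1, 0, 1, 1)ᵀ
v_2 = (-2, -1, 0, 1)ᵀ
v_3 = (1, 0, 0, 0)ᵀ

Let N = A − (-3)·I. We want v_3 with N^3 v_3 = 0 but N^2 v_3 ≠ 0; then v_{j-1} := N · v_j for j = 3, …, 2.

Pick v_3 = (1, 0, 0, 0)ᵀ.
Then v_2 = N · v_3 = (-2, -1, 0, 1)ᵀ.
Then v_1 = N · v_2 = (-1, 0, 1, 1)ᵀ.

Sanity check: (A − (-3)·I) v_1 = (0, 0, 0, 0)ᵀ = 0. ✓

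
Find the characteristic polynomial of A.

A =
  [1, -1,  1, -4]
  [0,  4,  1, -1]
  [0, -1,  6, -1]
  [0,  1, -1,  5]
x^4 - 16*x^3 + 90*x^2 - 200*x + 125

Expanding det(x·I − A) (e.g. by cofactor expansion or by noting that A is similar to its Jordan form J, which has the same characteristic polynomial as A) gives
  χ_A(x) = x^4 - 16*x^3 + 90*x^2 - 200*x + 125
which factors as (x - 5)^3*(x - 1). The eigenvalues (with algebraic multiplicities) are λ = 1 with multiplicity 1, λ = 5 with multiplicity 3.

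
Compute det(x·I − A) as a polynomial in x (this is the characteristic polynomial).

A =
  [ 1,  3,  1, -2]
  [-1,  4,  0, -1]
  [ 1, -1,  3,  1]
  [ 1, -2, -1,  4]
x^4 - 12*x^3 + 54*x^2 - 108*x + 81

Expanding det(x·I − A) (e.g. by cofactor expansion or by noting that A is similar to its Jordan form J, which has the same characteristic polynomial as A) gives
  χ_A(x) = x^4 - 12*x^3 + 54*x^2 - 108*x + 81
which factors as (x - 3)^4. The eigenvalues (with algebraic multiplicities) are λ = 3 with multiplicity 4.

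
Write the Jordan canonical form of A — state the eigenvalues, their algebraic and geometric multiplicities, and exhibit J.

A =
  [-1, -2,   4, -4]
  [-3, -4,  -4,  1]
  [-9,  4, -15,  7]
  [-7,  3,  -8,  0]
J_3(-5) ⊕ J_1(-5)

The characteristic polynomial is
  det(x·I − A) = x^4 + 20*x^3 + 150*x^2 + 500*x + 625 = (x + 5)^4

Eigenvalues and multiplicities (the geometric multiplicity of λ is n − rank(A − λI), which equals the number of Jordan blocks for λ):
  λ = -5: algebraic multiplicity = 4, geometric multiplicity = 2

Determining the block sizes for each eigenvalue:
  λ = -5: with am = 4 and gm = 2, the partition is not yet determined (e.g. several partitions of 4 into 2 parts exist). Let N = A − (-5)·I. Computing rank(N^1) = 2, rank(N^2) = 1, rank(N^3) = 0; the number of blocks of size ≥ j is rank(N^{j−1}) − rank(N^j), giving [2, 1, 1]. So we have 1 block(s) of size 3, 1 block(s) of size 1 → block sizes [3, 1]

Assembling the blocks gives a Jordan form
J =
  [-5,  1,  0,  0]
  [ 0, -5,  1,  0]
  [ 0,  0, -5,  0]
  [ 0,  0,  0, -5]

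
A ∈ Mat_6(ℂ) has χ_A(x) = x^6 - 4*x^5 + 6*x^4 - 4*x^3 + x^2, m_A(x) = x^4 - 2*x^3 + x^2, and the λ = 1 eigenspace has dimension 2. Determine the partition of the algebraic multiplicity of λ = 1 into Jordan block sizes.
Block sizes for λ = 1: [2, 2]

Step 1 — from the characteristic polynomial, algebraic multiplicity of λ = 1 is 4. From dim ker(A − (1)·I) = 2, there are exactly 2 Jordan blocks for λ = 1.
Step 2 — from the minimal polynomial, the factor (x − 1)^2 tells us the largest block for λ = 1 has size 2.
Step 3 — with total size 4, 2 blocks, and largest block 2, the block sizes (in nonincreasing order) are [2, 2].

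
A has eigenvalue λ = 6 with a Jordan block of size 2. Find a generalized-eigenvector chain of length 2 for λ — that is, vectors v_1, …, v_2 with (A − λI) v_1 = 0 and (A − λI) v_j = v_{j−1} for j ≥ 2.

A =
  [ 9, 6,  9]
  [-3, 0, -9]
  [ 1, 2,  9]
A Jordan chain for λ = 6 of length 2:
v_1 = (3, -3, 1)ᵀ
v_2 = (1, 0, 0)ᵀ

Let N = A − (6)·I. We want v_2 with N^2 v_2 = 0 but N^1 v_2 ≠ 0; then v_{j-1} := N · v_j for j = 2, …, 2.

Pick v_2 = (1, 0, 0)ᵀ.
Then v_1 = N · v_2 = (3, -3, 1)ᵀ.

Sanity check: (A − (6)·I) v_1 = (0, 0, 0)ᵀ = 0. ✓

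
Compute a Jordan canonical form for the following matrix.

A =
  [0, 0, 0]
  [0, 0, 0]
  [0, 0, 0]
J_1(0) ⊕ J_1(0) ⊕ J_1(0)

The characteristic polynomial is
  det(x·I − A) = x^3

Eigenvalues and multiplicities (the geometric multiplicity of λ is n − rank(A − λI), which equals the number of Jordan blocks for λ):
  λ = 0: algebraic multiplicity = 3, geometric multiplicity = 3

Determining the block sizes for each eigenvalue:
  λ = 0: gm = am = 3, so every block has size 1 → block sizes [1, 1, 1]

Assembling the blocks gives a Jordan form
J =
  [0, 0, 0]
  [0, 0, 0]
  [0, 0, 0]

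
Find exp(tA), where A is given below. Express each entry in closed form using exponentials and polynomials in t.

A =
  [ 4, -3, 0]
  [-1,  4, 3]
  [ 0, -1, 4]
e^{tA} =
  [3*t^2*exp(4*t)/2 + exp(4*t), -3*t*exp(4*t), -9*t^2*exp(4*t)/2]
  [-t*exp(4*t), exp(4*t), 3*t*exp(4*t)]
  [t^2*exp(4*t)/2, -t*exp(4*t), -3*t^2*exp(4*t)/2 + exp(4*t)]

Strategy: write A = P · J · P⁻¹ where J is a Jordan canonical form, so e^{tA} = P · e^{tJ} · P⁻¹, and e^{tJ} can be computed block-by-block.

A has Jordan form
J =
  [4, 1, 0]
  [0, 4, 1]
  [0, 0, 4]
(up to reordering of blocks).

Per-block formulas:
  For a 3×3 Jordan block J_3(4): exp(t · J_3(4)) = e^(4t)·(I + t·N + (t^2/2)·N^2), where N is the 3×3 nilpotent shift.

After assembling e^{tJ} and conjugating by P, we get:

e^{tA} =
  [3*t^2*exp(4*t)/2 + exp(4*t), -3*t*exp(4*t), -9*t^2*exp(4*t)/2]
  [-t*exp(4*t), exp(4*t), 3*t*exp(4*t)]
  [t^2*exp(4*t)/2, -t*exp(4*t), -3*t^2*exp(4*t)/2 + exp(4*t)]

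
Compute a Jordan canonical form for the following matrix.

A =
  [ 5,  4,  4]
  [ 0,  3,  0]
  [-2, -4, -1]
J_1(1) ⊕ J_1(3) ⊕ J_1(3)

The characteristic polynomial is
  det(x·I − A) = x^3 - 7*x^2 + 15*x - 9 = (x - 3)^2*(x - 1)

Eigenvalues and multiplicities (the geometric multiplicity of λ is n − rank(A − λI), which equals the number of Jordan blocks for λ):
  λ = 1: algebraic multiplicity = 1, geometric multiplicity = 1
  λ = 3: algebraic multiplicity = 2, geometric multiplicity = 2

Determining the block sizes for each eigenvalue:
  λ = 1: one block (gm = 1), so the single block has size am = 1 → block sizes [1]
  λ = 3: gm = am = 2, so every block has size 1 → block sizes [1, 1]

Assembling the blocks gives a Jordan form
J =
  [1, 0, 0]
  [0, 3, 0]
  [0, 0, 3]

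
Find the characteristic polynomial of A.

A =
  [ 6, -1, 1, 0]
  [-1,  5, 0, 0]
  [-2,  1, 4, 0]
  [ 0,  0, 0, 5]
x^4 - 20*x^3 + 150*x^2 - 500*x + 625

Expanding det(x·I − A) (e.g. by cofactor expansion or by noting that A is similar to its Jordan form J, which has the same characteristic polynomial as A) gives
  χ_A(x) = x^4 - 20*x^3 + 150*x^2 - 500*x + 625
which factors as (x - 5)^4. The eigenvalues (with algebraic multiplicities) are λ = 5 with multiplicity 4.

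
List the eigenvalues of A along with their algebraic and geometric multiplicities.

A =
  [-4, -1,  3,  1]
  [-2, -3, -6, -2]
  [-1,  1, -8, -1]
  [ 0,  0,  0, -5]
λ = -5: alg = 4, geom = 3

Step 1 — factor the characteristic polynomial to read off the algebraic multiplicities:
  χ_A(x) = (x + 5)^4

Step 2 — compute geometric multiplicities via the rank-nullity identity g(λ) = n − rank(A − λI):
  rank(A − (-5)·I) = 1, so dim ker(A − (-5)·I) = n − 1 = 3

Summary:
  λ = -5: algebraic multiplicity = 4, geometric multiplicity = 3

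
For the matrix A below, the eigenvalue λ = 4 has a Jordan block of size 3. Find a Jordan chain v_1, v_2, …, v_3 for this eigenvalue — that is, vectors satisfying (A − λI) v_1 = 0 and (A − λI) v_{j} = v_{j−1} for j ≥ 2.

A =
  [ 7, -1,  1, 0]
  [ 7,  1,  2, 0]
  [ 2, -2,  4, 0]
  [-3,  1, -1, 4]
A Jordan chain for λ = 4 of length 3:
v_1 = (4, 4, -8, -4)ᵀ
v_2 = (3, 7, 2, -3)ᵀ
v_3 = (1, 0, 0, 0)ᵀ

Let N = A − (4)·I. We want v_3 with N^3 v_3 = 0 but N^2 v_3 ≠ 0; then v_{j-1} := N · v_j for j = 3, …, 2.

Pick v_3 = (1, 0, 0, 0)ᵀ.
Then v_2 = N · v_3 = (3, 7, 2, -3)ᵀ.
Then v_1 = N · v_2 = (4, 4, -8, -4)ᵀ.

Sanity check: (A − (4)·I) v_1 = (0, 0, 0, 0)ᵀ = 0. ✓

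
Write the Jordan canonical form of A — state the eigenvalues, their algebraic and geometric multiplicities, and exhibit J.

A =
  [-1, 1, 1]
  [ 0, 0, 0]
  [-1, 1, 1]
J_2(0) ⊕ J_1(0)

The characteristic polynomial is
  det(x·I − A) = x^3

Eigenvalues and multiplicities (the geometric multiplicity of λ is n − rank(A − λI), which equals the number of Jordan blocks for λ):
  λ = 0: algebraic multiplicity = 3, geometric multiplicity = 2

Determining the block sizes for each eigenvalue:
  λ = 0: 2 blocks summing to 3 forces exactly one block of size 2 and the rest size 1 → block sizes [2, 1]

Assembling the blocks gives a Jordan form
J =
  [0, 1, 0]
  [0, 0, 0]
  [0, 0, 0]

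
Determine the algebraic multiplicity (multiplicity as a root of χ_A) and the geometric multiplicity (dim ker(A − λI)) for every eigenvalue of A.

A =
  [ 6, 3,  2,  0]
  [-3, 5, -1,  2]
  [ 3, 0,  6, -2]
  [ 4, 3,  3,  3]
λ = 5: alg = 4, geom = 2

Step 1 — factor the characteristic polynomial to read off the algebraic multiplicities:
  χ_A(x) = (x - 5)^4

Step 2 — compute geometric multiplicities via the rank-nullity identity g(λ) = n − rank(A − λI):
  rank(A − (5)·I) = 2, so dim ker(A − (5)·I) = n − 2 = 2

Summary:
  λ = 5: algebraic multiplicity = 4, geometric multiplicity = 2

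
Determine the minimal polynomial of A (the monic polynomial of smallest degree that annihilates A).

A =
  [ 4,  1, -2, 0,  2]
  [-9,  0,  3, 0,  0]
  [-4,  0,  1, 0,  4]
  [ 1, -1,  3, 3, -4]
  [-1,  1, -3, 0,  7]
x^3 - 9*x^2 + 27*x - 27

The characteristic polynomial is χ_A(x) = (x - 3)^5, so the eigenvalues are known. The minimal polynomial is
  m_A(x) = Π_λ (x − λ)^{k_λ}
where k_λ is the size of the *largest* Jordan block for λ (equivalently, the smallest k with (A − λI)^k v = 0 for every generalised eigenvector v of λ).

  λ = 3: largest Jordan block has size 3, contributing (x − 3)^3

So m_A(x) = (x - 3)^3 = x^3 - 9*x^2 + 27*x - 27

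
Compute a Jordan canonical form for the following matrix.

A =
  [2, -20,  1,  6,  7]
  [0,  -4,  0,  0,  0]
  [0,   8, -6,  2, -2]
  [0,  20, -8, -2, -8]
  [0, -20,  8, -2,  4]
J_1(-4) ⊕ J_1(-4) ⊕ J_1(-2) ⊕ J_2(2)

The characteristic polynomial is
  det(x·I − A) = x^5 + 6*x^4 - 4*x^3 - 56*x^2 + 128 = (x - 2)^2*(x + 2)*(x + 4)^2

Eigenvalues and multiplicities (the geometric multiplicity of λ is n − rank(A − λI), which equals the number of Jordan blocks for λ):
  λ = -4: algebraic multiplicity = 2, geometric multiplicity = 2
  λ = -2: algebraic multiplicity = 1, geometric multiplicity = 1
  λ = 2: algebraic multiplicity = 2, geometric multiplicity = 1

Determining the block sizes for each eigenvalue:
  λ = -4: gm = am = 2, so every block has size 1 → block sizes [1, 1]
  λ = -2: one block (gm = 1), so the single block has size am = 1 → block sizes [1]
  λ = 2: one block (gm = 1), so the single block has size am = 2 → block sizes [2]

Assembling the blocks gives a Jordan form
J =
  [-4,  0,  0, 0, 0]
  [ 0, -4,  0, 0, 0]
  [ 0,  0, -2, 0, 0]
  [ 0,  0,  0, 2, 1]
  [ 0,  0,  0, 0, 2]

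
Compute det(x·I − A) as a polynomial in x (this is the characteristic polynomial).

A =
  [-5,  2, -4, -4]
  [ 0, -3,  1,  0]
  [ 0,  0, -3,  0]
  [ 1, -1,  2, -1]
x^4 + 12*x^3 + 54*x^2 + 108*x + 81

Expanding det(x·I − A) (e.g. by cofactor expansion or by noting that A is similar to its Jordan form J, which has the same characteristic polynomial as A) gives
  χ_A(x) = x^4 + 12*x^3 + 54*x^2 + 108*x + 81
which factors as (x + 3)^4. The eigenvalues (with algebraic multiplicities) are λ = -3 with multiplicity 4.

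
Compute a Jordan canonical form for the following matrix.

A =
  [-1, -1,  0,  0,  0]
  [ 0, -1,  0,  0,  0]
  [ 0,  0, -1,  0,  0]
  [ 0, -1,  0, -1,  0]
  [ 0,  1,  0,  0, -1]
J_2(-1) ⊕ J_1(-1) ⊕ J_1(-1) ⊕ J_1(-1)

The characteristic polynomial is
  det(x·I − A) = x^5 + 5*x^4 + 10*x^3 + 10*x^2 + 5*x + 1 = (x + 1)^5

Eigenvalues and multiplicities (the geometric multiplicity of λ is n − rank(A − λI), which equals the number of Jordan blocks for λ):
  λ = -1: algebraic multiplicity = 5, geometric multiplicity = 4

Determining the block sizes for each eigenvalue:
  λ = -1: 4 blocks summing to 5 forces exactly one block of size 2 and the rest size 1 → block sizes [2, 1, 1, 1]

Assembling the blocks gives a Jordan form
J =
  [-1,  1,  0,  0,  0]
  [ 0, -1,  0,  0,  0]
  [ 0,  0, -1,  0,  0]
  [ 0,  0,  0, -1,  0]
  [ 0,  0,  0,  0, -1]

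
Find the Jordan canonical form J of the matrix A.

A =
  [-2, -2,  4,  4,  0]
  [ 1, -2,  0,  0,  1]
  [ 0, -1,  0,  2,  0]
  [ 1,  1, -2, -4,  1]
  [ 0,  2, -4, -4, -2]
J_3(-2) ⊕ J_1(-2) ⊕ J_1(-2)

The characteristic polynomial is
  det(x·I − A) = x^5 + 10*x^4 + 40*x^3 + 80*x^2 + 80*x + 32 = (x + 2)^5

Eigenvalues and multiplicities (the geometric multiplicity of λ is n − rank(A − λI), which equals the number of Jordan blocks for λ):
  λ = -2: algebraic multiplicity = 5, geometric multiplicity = 3

Determining the block sizes for each eigenvalue:
  λ = -2: with am = 5 and gm = 3, the partition is not yet determined (e.g. several partitions of 5 into 3 parts exist). Let N = A − (-2)·I. Computing rank(N^1) = 2, rank(N^2) = 1, rank(N^3) = 0; the number of blocks of size ≥ j is rank(N^{j−1}) − rank(N^j), giving [3, 1, 1]. So we have 1 block(s) of size 3, 2 block(s) of size 1 → block sizes [3, 1, 1]

Assembling the blocks gives a Jordan form
J =
  [-2,  1,  0,  0,  0]
  [ 0, -2,  1,  0,  0]
  [ 0,  0, -2,  0,  0]
  [ 0,  0,  0, -2,  0]
  [ 0,  0,  0,  0, -2]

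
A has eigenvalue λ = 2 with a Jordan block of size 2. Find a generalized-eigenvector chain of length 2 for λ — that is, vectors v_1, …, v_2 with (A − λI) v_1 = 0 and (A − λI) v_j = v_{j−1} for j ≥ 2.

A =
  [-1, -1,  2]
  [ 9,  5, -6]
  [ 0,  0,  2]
A Jordan chain for λ = 2 of length 2:
v_1 = (-3, 9, 0)ᵀ
v_2 = (1, 0, 0)ᵀ

Let N = A − (2)·I. We want v_2 with N^2 v_2 = 0 but N^1 v_2 ≠ 0; then v_{j-1} := N · v_j for j = 2, …, 2.

Pick v_2 = (1, 0, 0)ᵀ.
Then v_1 = N · v_2 = (-3, 9, 0)ᵀ.

Sanity check: (A − (2)·I) v_1 = (0, 0, 0)ᵀ = 0. ✓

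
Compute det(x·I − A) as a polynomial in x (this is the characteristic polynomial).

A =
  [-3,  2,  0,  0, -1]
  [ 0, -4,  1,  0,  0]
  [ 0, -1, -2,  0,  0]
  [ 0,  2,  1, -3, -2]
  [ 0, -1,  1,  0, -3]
x^5 + 15*x^4 + 90*x^3 + 270*x^2 + 405*x + 243

Expanding det(x·I − A) (e.g. by cofactor expansion or by noting that A is similar to its Jordan form J, which has the same characteristic polynomial as A) gives
  χ_A(x) = x^5 + 15*x^4 + 90*x^3 + 270*x^2 + 405*x + 243
which factors as (x + 3)^5. The eigenvalues (with algebraic multiplicities) are λ = -3 with multiplicity 5.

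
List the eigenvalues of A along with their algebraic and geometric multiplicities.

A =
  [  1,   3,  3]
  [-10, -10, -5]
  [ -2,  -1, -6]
λ = -5: alg = 3, geom = 2

Step 1 — factor the characteristic polynomial to read off the algebraic multiplicities:
  χ_A(x) = (x + 5)^3

Step 2 — compute geometric multiplicities via the rank-nullity identity g(λ) = n − rank(A − λI):
  rank(A − (-5)·I) = 1, so dim ker(A − (-5)·I) = n − 1 = 2

Summary:
  λ = -5: algebraic multiplicity = 3, geometric multiplicity = 2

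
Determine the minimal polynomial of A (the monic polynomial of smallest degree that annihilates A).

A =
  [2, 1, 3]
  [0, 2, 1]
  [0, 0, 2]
x^3 - 6*x^2 + 12*x - 8

The characteristic polynomial is χ_A(x) = (x - 2)^3, so the eigenvalues are known. The minimal polynomial is
  m_A(x) = Π_λ (x − λ)^{k_λ}
where k_λ is the size of the *largest* Jordan block for λ (equivalently, the smallest k with (A − λI)^k v = 0 for every generalised eigenvector v of λ).

  λ = 2: largest Jordan block has size 3, contributing (x − 2)^3

So m_A(x) = (x - 2)^3 = x^3 - 6*x^2 + 12*x - 8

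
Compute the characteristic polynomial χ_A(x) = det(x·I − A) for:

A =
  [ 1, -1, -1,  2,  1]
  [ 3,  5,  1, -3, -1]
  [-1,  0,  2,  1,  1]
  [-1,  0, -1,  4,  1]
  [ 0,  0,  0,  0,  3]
x^5 - 15*x^4 + 90*x^3 - 270*x^2 + 405*x - 243

Expanding det(x·I − A) (e.g. by cofactor expansion or by noting that A is similar to its Jordan form J, which has the same characteristic polynomial as A) gives
  χ_A(x) = x^5 - 15*x^4 + 90*x^3 - 270*x^2 + 405*x - 243
which factors as (x - 3)^5. The eigenvalues (with algebraic multiplicities) are λ = 3 with multiplicity 5.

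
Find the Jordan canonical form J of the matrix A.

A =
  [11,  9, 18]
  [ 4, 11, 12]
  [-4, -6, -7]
J_2(5) ⊕ J_1(5)

The characteristic polynomial is
  det(x·I − A) = x^3 - 15*x^2 + 75*x - 125 = (x - 5)^3

Eigenvalues and multiplicities (the geometric multiplicity of λ is n − rank(A − λI), which equals the number of Jordan blocks for λ):
  λ = 5: algebraic multiplicity = 3, geometric multiplicity = 2

Determining the block sizes for each eigenvalue:
  λ = 5: 2 blocks summing to 3 forces exactly one block of size 2 and the rest size 1 → block sizes [2, 1]

Assembling the blocks gives a Jordan form
J =
  [5, 1, 0]
  [0, 5, 0]
  [0, 0, 5]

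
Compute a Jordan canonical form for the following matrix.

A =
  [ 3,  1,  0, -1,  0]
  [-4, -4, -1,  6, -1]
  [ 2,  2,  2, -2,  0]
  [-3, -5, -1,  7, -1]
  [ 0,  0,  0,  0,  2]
J_2(2) ⊕ J_2(2) ⊕ J_1(2)

The characteristic polynomial is
  det(x·I − A) = x^5 - 10*x^4 + 40*x^3 - 80*x^2 + 80*x - 32 = (x - 2)^5

Eigenvalues and multiplicities (the geometric multiplicity of λ is n − rank(A − λI), which equals the number of Jordan blocks for λ):
  λ = 2: algebraic multiplicity = 5, geometric multiplicity = 3

Determining the block sizes for each eigenvalue:
  λ = 2: with am = 5 and gm = 3, the partition is not yet determined (e.g. several partitions of 5 into 3 parts exist). Let N = A − (2)·I. Computing rank(N^1) = 2, rank(N^2) = 0; the number of blocks of size ≥ j is rank(N^{j−1}) − rank(N^j), giving [3, 2]. So we have 2 block(s) of size 2, 1 block(s) of size 1 → block sizes [2, 2, 1]

Assembling the blocks gives a Jordan form
J =
  [2, 1, 0, 0, 0]
  [0, 2, 0, 0, 0]
  [0, 0, 2, 1, 0]
  [0, 0, 0, 2, 0]
  [0, 0, 0, 0, 2]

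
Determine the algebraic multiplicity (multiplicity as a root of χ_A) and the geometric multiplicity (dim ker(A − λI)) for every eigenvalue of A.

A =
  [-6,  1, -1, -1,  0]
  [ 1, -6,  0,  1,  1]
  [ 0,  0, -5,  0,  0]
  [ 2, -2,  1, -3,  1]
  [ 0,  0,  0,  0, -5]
λ = -5: alg = 5, geom = 3

Step 1 — factor the characteristic polynomial to read off the algebraic multiplicities:
  χ_A(x) = (x + 5)^5

Step 2 — compute geometric multiplicities via the rank-nullity identity g(λ) = n − rank(A − λI):
  rank(A − (-5)·I) = 2, so dim ker(A − (-5)·I) = n − 2 = 3

Summary:
  λ = -5: algebraic multiplicity = 5, geometric multiplicity = 3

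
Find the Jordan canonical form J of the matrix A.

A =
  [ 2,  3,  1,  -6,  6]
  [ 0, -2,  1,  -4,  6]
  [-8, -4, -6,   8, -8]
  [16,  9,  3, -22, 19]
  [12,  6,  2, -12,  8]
J_3(-4) ⊕ J_2(-4)

The characteristic polynomial is
  det(x·I − A) = x^5 + 20*x^4 + 160*x^3 + 640*x^2 + 1280*x + 1024 = (x + 4)^5

Eigenvalues and multiplicities (the geometric multiplicity of λ is n − rank(A − λI), which equals the number of Jordan blocks for λ):
  λ = -4: algebraic multiplicity = 5, geometric multiplicity = 2

Determining the block sizes for each eigenvalue:
  λ = -4: with am = 5 and gm = 2, the partition is not yet determined (e.g. several partitions of 5 into 2 parts exist). Let N = A − (-4)·I. Computing rank(N^1) = 3, rank(N^2) = 1, rank(N^3) = 0; the number of blocks of size ≥ j is rank(N^{j−1}) − rank(N^j), giving [2, 2, 1]. So we have 1 block(s) of size 3, 1 block(s) of size 2 → block sizes [3, 2]

Assembling the blocks gives a Jordan form
J =
  [-4,  1,  0,  0,  0]
  [ 0, -4,  1,  0,  0]
  [ 0,  0, -4,  0,  0]
  [ 0,  0,  0, -4,  1]
  [ 0,  0,  0,  0, -4]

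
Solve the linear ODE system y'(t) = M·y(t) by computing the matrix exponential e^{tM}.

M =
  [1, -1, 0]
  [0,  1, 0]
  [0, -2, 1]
e^{tM} =
  [exp(t), -t*exp(t), 0]
  [0, exp(t), 0]
  [0, -2*t*exp(t), exp(t)]

Strategy: write M = P · J · P⁻¹ where J is a Jordan canonical form, so e^{tM} = P · e^{tJ} · P⁻¹, and e^{tJ} can be computed block-by-block.

M has Jordan form
J =
  [1, 1, 0]
  [0, 1, 0]
  [0, 0, 1]
(up to reordering of blocks).

Per-block formulas:
  For a 2×2 Jordan block J_2(1): exp(t · J_2(1)) = e^(1t)·(I + t·N), where N is the 2×2 nilpotent shift.
  For a 1×1 block at λ = 1: exp(t · [1]) = [e^(1t)].

After assembling e^{tJ} and conjugating by P, we get:

e^{tM} =
  [exp(t), -t*exp(t), 0]
  [0, exp(t), 0]
  [0, -2*t*exp(t), exp(t)]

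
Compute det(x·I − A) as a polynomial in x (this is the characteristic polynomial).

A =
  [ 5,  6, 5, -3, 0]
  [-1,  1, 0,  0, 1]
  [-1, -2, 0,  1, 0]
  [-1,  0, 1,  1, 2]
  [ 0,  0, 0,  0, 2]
x^5 - 9*x^4 + 32*x^3 - 56*x^2 + 48*x - 16

Expanding det(x·I − A) (e.g. by cofactor expansion or by noting that A is similar to its Jordan form J, which has the same characteristic polynomial as A) gives
  χ_A(x) = x^5 - 9*x^4 + 32*x^3 - 56*x^2 + 48*x - 16
which factors as (x - 2)^4*(x - 1). The eigenvalues (with algebraic multiplicities) are λ = 1 with multiplicity 1, λ = 2 with multiplicity 4.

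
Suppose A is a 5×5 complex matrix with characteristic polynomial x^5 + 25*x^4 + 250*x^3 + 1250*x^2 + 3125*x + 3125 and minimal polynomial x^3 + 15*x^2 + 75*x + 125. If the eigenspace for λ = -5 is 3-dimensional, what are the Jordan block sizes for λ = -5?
Block sizes for λ = -5: [3, 1, 1]

Step 1 — from the characteristic polynomial, algebraic multiplicity of λ = -5 is 5. From dim ker(A − (-5)·I) = 3, there are exactly 3 Jordan blocks for λ = -5.
Step 2 — from the minimal polynomial, the factor (x + 5)^3 tells us the largest block for λ = -5 has size 3.
Step 3 — with total size 5, 3 blocks, and largest block 3, the block sizes (in nonincreasing order) are [3, 1, 1].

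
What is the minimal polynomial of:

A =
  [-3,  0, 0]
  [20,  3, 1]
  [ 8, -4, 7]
x^3 - 7*x^2 - 5*x + 75

The characteristic polynomial is χ_A(x) = (x - 5)^2*(x + 3), so the eigenvalues are known. The minimal polynomial is
  m_A(x) = Π_λ (x − λ)^{k_λ}
where k_λ is the size of the *largest* Jordan block for λ (equivalently, the smallest k with (A − λI)^k v = 0 for every generalised eigenvector v of λ).

  λ = -3: largest Jordan block has size 1, contributing (x + 3)
  λ = 5: largest Jordan block has size 2, contributing (x − 5)^2

So m_A(x) = (x - 5)^2*(x + 3) = x^3 - 7*x^2 - 5*x + 75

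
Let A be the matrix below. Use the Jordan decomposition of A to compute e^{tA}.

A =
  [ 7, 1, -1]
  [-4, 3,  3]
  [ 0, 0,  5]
e^{tA} =
  [2*t*exp(5*t) + exp(5*t), t*exp(5*t), t^2*exp(5*t)/2 - t*exp(5*t)]
  [-4*t*exp(5*t), -2*t*exp(5*t) + exp(5*t), -t^2*exp(5*t) + 3*t*exp(5*t)]
  [0, 0, exp(5*t)]

Strategy: write A = P · J · P⁻¹ where J is a Jordan canonical form, so e^{tA} = P · e^{tJ} · P⁻¹, and e^{tJ} can be computed block-by-block.

A has Jordan form
J =
  [5, 1, 0]
  [0, 5, 1]
  [0, 0, 5]
(up to reordering of blocks).

Per-block formulas:
  For a 3×3 Jordan block J_3(5): exp(t · J_3(5)) = e^(5t)·(I + t·N + (t^2/2)·N^2), where N is the 3×3 nilpotent shift.

After assembling e^{tJ} and conjugating by P, we get:

e^{tA} =
  [2*t*exp(5*t) + exp(5*t), t*exp(5*t), t^2*exp(5*t)/2 - t*exp(5*t)]
  [-4*t*exp(5*t), -2*t*exp(5*t) + exp(5*t), -t^2*exp(5*t) + 3*t*exp(5*t)]
  [0, 0, exp(5*t)]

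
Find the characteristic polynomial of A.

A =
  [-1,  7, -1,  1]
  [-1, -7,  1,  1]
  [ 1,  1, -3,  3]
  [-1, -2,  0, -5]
x^4 + 16*x^3 + 96*x^2 + 256*x + 256

Expanding det(x·I − A) (e.g. by cofactor expansion or by noting that A is similar to its Jordan form J, which has the same characteristic polynomial as A) gives
  χ_A(x) = x^4 + 16*x^3 + 96*x^2 + 256*x + 256
which factors as (x + 4)^4. The eigenvalues (with algebraic multiplicities) are λ = -4 with multiplicity 4.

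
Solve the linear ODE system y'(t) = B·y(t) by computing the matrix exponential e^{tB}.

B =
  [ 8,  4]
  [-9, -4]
e^{tB} =
  [6*t*exp(2*t) + exp(2*t), 4*t*exp(2*t)]
  [-9*t*exp(2*t), -6*t*exp(2*t) + exp(2*t)]

Strategy: write B = P · J · P⁻¹ where J is a Jordan canonical form, so e^{tB} = P · e^{tJ} · P⁻¹, and e^{tJ} can be computed block-by-block.

B has Jordan form
J =
  [2, 1]
  [0, 2]
(up to reordering of blocks).

Per-block formulas:
  For a 2×2 Jordan block J_2(2): exp(t · J_2(2)) = e^(2t)·(I + t·N), where N is the 2×2 nilpotent shift.

After assembling e^{tJ} and conjugating by P, we get:

e^{tB} =
  [6*t*exp(2*t) + exp(2*t), 4*t*exp(2*t)]
  [-9*t*exp(2*t), -6*t*exp(2*t) + exp(2*t)]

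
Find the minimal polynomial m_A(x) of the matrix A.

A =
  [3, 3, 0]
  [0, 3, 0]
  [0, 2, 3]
x^2 - 6*x + 9

The characteristic polynomial is χ_A(x) = (x - 3)^3, so the eigenvalues are known. The minimal polynomial is
  m_A(x) = Π_λ (x − λ)^{k_λ}
where k_λ is the size of the *largest* Jordan block for λ (equivalently, the smallest k with (A − λI)^k v = 0 for every generalised eigenvector v of λ).

  λ = 3: largest Jordan block has size 2, contributing (x − 3)^2

So m_A(x) = (x - 3)^2 = x^2 - 6*x + 9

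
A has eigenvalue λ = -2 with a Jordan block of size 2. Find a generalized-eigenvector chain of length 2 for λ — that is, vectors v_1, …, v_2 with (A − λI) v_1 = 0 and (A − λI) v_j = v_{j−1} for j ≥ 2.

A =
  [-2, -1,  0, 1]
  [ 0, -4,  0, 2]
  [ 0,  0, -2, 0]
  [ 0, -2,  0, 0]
A Jordan chain for λ = -2 of length 2:
v_1 = (-1, -2, 0, -2)ᵀ
v_2 = (0, 1, 0, 0)ᵀ

Let N = A − (-2)·I. We want v_2 with N^2 v_2 = 0 but N^1 v_2 ≠ 0; then v_{j-1} := N · v_j for j = 2, …, 2.

Pick v_2 = (0, 1, 0, 0)ᵀ.
Then v_1 = N · v_2 = (-1, -2, 0, -2)ᵀ.

Sanity check: (A − (-2)·I) v_1 = (0, 0, 0, 0)ᵀ = 0. ✓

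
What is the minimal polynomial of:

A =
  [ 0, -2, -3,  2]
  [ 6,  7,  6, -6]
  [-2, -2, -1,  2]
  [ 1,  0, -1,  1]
x^3 - 6*x^2 + 11*x - 6

The characteristic polynomial is χ_A(x) = (x - 3)*(x - 2)*(x - 1)^2, so the eigenvalues are known. The minimal polynomial is
  m_A(x) = Π_λ (x − λ)^{k_λ}
where k_λ is the size of the *largest* Jordan block for λ (equivalently, the smallest k with (A − λI)^k v = 0 for every generalised eigenvector v of λ).

  λ = 1: largest Jordan block has size 1, contributing (x − 1)
  λ = 2: largest Jordan block has size 1, contributing (x − 2)
  λ = 3: largest Jordan block has size 1, contributing (x − 3)

So m_A(x) = (x - 3)*(x - 2)*(x - 1) = x^3 - 6*x^2 + 11*x - 6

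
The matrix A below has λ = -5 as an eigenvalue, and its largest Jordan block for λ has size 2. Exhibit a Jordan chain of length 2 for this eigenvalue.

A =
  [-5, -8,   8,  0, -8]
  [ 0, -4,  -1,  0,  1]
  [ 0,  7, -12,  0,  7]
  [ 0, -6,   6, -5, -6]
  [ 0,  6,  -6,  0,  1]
A Jordan chain for λ = -5 of length 2:
v_1 = (-8, 1, 7, -6, 6)ᵀ
v_2 = (0, 1, 0, 0, 0)ᵀ

Let N = A − (-5)·I. We want v_2 with N^2 v_2 = 0 but N^1 v_2 ≠ 0; then v_{j-1} := N · v_j for j = 2, …, 2.

Pick v_2 = (0, 1, 0, 0, 0)ᵀ.
Then v_1 = N · v_2 = (-8, 1, 7, -6, 6)ᵀ.

Sanity check: (A − (-5)·I) v_1 = (0, 0, 0, 0, 0)ᵀ = 0. ✓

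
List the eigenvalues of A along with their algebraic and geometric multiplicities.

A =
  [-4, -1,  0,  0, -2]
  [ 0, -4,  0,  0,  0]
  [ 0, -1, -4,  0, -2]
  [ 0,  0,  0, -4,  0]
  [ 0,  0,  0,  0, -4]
λ = -4: alg = 5, geom = 4

Step 1 — factor the characteristic polynomial to read off the algebraic multiplicities:
  χ_A(x) = (x + 4)^5

Step 2 — compute geometric multiplicities via the rank-nullity identity g(λ) = n − rank(A − λI):
  rank(A − (-4)·I) = 1, so dim ker(A − (-4)·I) = n − 1 = 4

Summary:
  λ = -4: algebraic multiplicity = 5, geometric multiplicity = 4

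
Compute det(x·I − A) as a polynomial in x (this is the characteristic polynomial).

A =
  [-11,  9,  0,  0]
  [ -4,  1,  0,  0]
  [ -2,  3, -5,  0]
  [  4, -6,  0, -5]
x^4 + 20*x^3 + 150*x^2 + 500*x + 625

Expanding det(x·I − A) (e.g. by cofactor expansion or by noting that A is similar to its Jordan form J, which has the same characteristic polynomial as A) gives
  χ_A(x) = x^4 + 20*x^3 + 150*x^2 + 500*x + 625
which factors as (x + 5)^4. The eigenvalues (with algebraic multiplicities) are λ = -5 with multiplicity 4.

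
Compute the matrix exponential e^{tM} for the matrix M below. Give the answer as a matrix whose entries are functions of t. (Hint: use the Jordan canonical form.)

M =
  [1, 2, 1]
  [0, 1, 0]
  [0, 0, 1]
e^{tM} =
  [exp(t), 2*t*exp(t), t*exp(t)]
  [0, exp(t), 0]
  [0, 0, exp(t)]

Strategy: write M = P · J · P⁻¹ where J is a Jordan canonical form, so e^{tM} = P · e^{tJ} · P⁻¹, and e^{tJ} can be computed block-by-block.

M has Jordan form
J =
  [1, 1, 0]
  [0, 1, 0]
  [0, 0, 1]
(up to reordering of blocks).

Per-block formulas:
  For a 2×2 Jordan block J_2(1): exp(t · J_2(1)) = e^(1t)·(I + t·N), where N is the 2×2 nilpotent shift.
  For a 1×1 block at λ = 1: exp(t · [1]) = [e^(1t)].

After assembling e^{tJ} and conjugating by P, we get:

e^{tM} =
  [exp(t), 2*t*exp(t), t*exp(t)]
  [0, exp(t), 0]
  [0, 0, exp(t)]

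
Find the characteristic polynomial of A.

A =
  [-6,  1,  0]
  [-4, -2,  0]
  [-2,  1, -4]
x^3 + 12*x^2 + 48*x + 64

Expanding det(x·I − A) (e.g. by cofactor expansion or by noting that A is similar to its Jordan form J, which has the same characteristic polynomial as A) gives
  χ_A(x) = x^3 + 12*x^2 + 48*x + 64
which factors as (x + 4)^3. The eigenvalues (with algebraic multiplicities) are λ = -4 with multiplicity 3.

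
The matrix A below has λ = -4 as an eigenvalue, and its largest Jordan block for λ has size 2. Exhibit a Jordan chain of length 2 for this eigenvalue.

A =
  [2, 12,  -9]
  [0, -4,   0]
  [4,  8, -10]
A Jordan chain for λ = -4 of length 2:
v_1 = (6, 0, 4)ᵀ
v_2 = (1, 0, 0)ᵀ

Let N = A − (-4)·I. We want v_2 with N^2 v_2 = 0 but N^1 v_2 ≠ 0; then v_{j-1} := N · v_j for j = 2, …, 2.

Pick v_2 = (1, 0, 0)ᵀ.
Then v_1 = N · v_2 = (6, 0, 4)ᵀ.

Sanity check: (A − (-4)·I) v_1 = (0, 0, 0)ᵀ = 0. ✓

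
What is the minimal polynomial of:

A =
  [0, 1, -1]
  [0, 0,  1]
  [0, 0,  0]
x^3

The characteristic polynomial is χ_A(x) = x^3, so the eigenvalues are known. The minimal polynomial is
  m_A(x) = Π_λ (x − λ)^{k_λ}
where k_λ is the size of the *largest* Jordan block for λ (equivalently, the smallest k with (A − λI)^k v = 0 for every generalised eigenvector v of λ).

  λ = 0: largest Jordan block has size 3, contributing (x − 0)^3

So m_A(x) = x^3 = x^3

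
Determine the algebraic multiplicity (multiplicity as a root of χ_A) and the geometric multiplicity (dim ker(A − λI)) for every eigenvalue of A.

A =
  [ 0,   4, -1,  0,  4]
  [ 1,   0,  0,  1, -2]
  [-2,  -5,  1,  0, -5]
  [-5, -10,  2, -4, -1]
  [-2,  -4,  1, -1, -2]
λ = -1: alg = 5, geom = 2

Step 1 — factor the characteristic polynomial to read off the algebraic multiplicities:
  χ_A(x) = (x + 1)^5

Step 2 — compute geometric multiplicities via the rank-nullity identity g(λ) = n − rank(A − λI):
  rank(A − (-1)·I) = 3, so dim ker(A − (-1)·I) = n − 3 = 2

Summary:
  λ = -1: algebraic multiplicity = 5, geometric multiplicity = 2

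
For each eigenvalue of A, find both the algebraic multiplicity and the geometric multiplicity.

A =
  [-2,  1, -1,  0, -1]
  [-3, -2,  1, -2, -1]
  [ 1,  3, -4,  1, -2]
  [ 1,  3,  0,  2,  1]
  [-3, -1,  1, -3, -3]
λ = -3: alg = 2, geom = 1; λ = -1: alg = 3, geom = 1

Step 1 — factor the characteristic polynomial to read off the algebraic multiplicities:
  χ_A(x) = (x + 1)^3*(x + 3)^2

Step 2 — compute geometric multiplicities via the rank-nullity identity g(λ) = n − rank(A − λI):
  rank(A − (-3)·I) = 4, so dim ker(A − (-3)·I) = n − 4 = 1
  rank(A − (-1)·I) = 4, so dim ker(A − (-1)·I) = n − 4 = 1

Summary:
  λ = -3: algebraic multiplicity = 2, geometric multiplicity = 1
  λ = -1: algebraic multiplicity = 3, geometric multiplicity = 1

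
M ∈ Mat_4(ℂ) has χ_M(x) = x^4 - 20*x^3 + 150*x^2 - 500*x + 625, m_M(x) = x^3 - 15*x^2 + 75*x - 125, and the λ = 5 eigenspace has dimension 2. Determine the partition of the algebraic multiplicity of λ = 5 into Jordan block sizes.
Block sizes for λ = 5: [3, 1]

Step 1 — from the characteristic polynomial, algebraic multiplicity of λ = 5 is 4. From dim ker(M − (5)·I) = 2, there are exactly 2 Jordan blocks for λ = 5.
Step 2 — from the minimal polynomial, the factor (x − 5)^3 tells us the largest block for λ = 5 has size 3.
Step 3 — with total size 4, 2 blocks, and largest block 3, the block sizes (in nonincreasing order) are [3, 1].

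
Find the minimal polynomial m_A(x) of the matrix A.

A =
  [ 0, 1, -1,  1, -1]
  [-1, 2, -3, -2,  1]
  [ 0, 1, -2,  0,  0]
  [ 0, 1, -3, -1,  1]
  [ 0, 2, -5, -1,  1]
x^3

The characteristic polynomial is χ_A(x) = x^5, so the eigenvalues are known. The minimal polynomial is
  m_A(x) = Π_λ (x − λ)^{k_λ}
where k_λ is the size of the *largest* Jordan block for λ (equivalently, the smallest k with (A − λI)^k v = 0 for every generalised eigenvector v of λ).

  λ = 0: largest Jordan block has size 3, contributing (x − 0)^3

So m_A(x) = x^3 = x^3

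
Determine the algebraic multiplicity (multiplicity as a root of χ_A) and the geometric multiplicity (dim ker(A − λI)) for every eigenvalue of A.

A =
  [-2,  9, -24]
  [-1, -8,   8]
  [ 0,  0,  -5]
λ = -5: alg = 3, geom = 2

Step 1 — factor the characteristic polynomial to read off the algebraic multiplicities:
  χ_A(x) = (x + 5)^3

Step 2 — compute geometric multiplicities via the rank-nullity identity g(λ) = n − rank(A − λI):
  rank(A − (-5)·I) = 1, so dim ker(A − (-5)·I) = n − 1 = 2

Summary:
  λ = -5: algebraic multiplicity = 3, geometric multiplicity = 2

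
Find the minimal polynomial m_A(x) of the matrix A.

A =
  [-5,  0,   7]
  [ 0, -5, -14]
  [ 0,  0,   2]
x^2 + 3*x - 10

The characteristic polynomial is χ_A(x) = (x - 2)*(x + 5)^2, so the eigenvalues are known. The minimal polynomial is
  m_A(x) = Π_λ (x − λ)^{k_λ}
where k_λ is the size of the *largest* Jordan block for λ (equivalently, the smallest k with (A − λI)^k v = 0 for every generalised eigenvector v of λ).

  λ = -5: largest Jordan block has size 1, contributing (x + 5)
  λ = 2: largest Jordan block has size 1, contributing (x − 2)

So m_A(x) = (x - 2)*(x + 5) = x^2 + 3*x - 10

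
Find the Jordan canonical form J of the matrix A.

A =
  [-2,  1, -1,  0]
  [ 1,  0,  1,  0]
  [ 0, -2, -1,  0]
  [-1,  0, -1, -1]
J_3(-1) ⊕ J_1(-1)

The characteristic polynomial is
  det(x·I − A) = x^4 + 4*x^3 + 6*x^2 + 4*x + 1 = (x + 1)^4

Eigenvalues and multiplicities (the geometric multiplicity of λ is n − rank(A − λI), which equals the number of Jordan blocks for λ):
  λ = -1: algebraic multiplicity = 4, geometric multiplicity = 2

Determining the block sizes for each eigenvalue:
  λ = -1: with am = 4 and gm = 2, the partition is not yet determined (e.g. several partitions of 4 into 2 parts exist). Let N = A − (-1)·I. Computing rank(N^1) = 2, rank(N^2) = 1, rank(N^3) = 0; the number of blocks of size ≥ j is rank(N^{j−1}) − rank(N^j), giving [2, 1, 1]. So we have 1 block(s) of size 3, 1 block(s) of size 1 → block sizes [3, 1]

Assembling the blocks gives a Jordan form
J =
  [-1,  1,  0,  0]
  [ 0, -1,  1,  0]
  [ 0,  0, -1,  0]
  [ 0,  0,  0, -1]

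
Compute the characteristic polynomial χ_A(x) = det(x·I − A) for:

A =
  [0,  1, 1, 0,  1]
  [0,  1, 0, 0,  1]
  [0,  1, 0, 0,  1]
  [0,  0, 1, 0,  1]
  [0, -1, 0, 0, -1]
x^5

Expanding det(x·I − A) (e.g. by cofactor expansion or by noting that A is similar to its Jordan form J, which has the same characteristic polynomial as A) gives
  χ_A(x) = x^5
which factors as x^5. The eigenvalues (with algebraic multiplicities) are λ = 0 with multiplicity 5.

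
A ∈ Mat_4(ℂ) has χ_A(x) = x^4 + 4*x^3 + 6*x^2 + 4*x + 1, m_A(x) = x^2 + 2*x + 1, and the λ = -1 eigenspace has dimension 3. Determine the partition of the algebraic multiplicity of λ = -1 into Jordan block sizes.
Block sizes for λ = -1: [2, 1, 1]

Step 1 — from the characteristic polynomial, algebraic multiplicity of λ = -1 is 4. From dim ker(A − (-1)·I) = 3, there are exactly 3 Jordan blocks for λ = -1.
Step 2 — from the minimal polynomial, the factor (x + 1)^2 tells us the largest block for λ = -1 has size 2.
Step 3 — with total size 4, 3 blocks, and largest block 2, the block sizes (in nonincreasing order) are [2, 1, 1].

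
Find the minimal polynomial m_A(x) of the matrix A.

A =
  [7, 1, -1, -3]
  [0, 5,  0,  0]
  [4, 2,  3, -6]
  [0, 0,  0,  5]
x^2 - 10*x + 25

The characteristic polynomial is χ_A(x) = (x - 5)^4, so the eigenvalues are known. The minimal polynomial is
  m_A(x) = Π_λ (x − λ)^{k_λ}
where k_λ is the size of the *largest* Jordan block for λ (equivalently, the smallest k with (A − λI)^k v = 0 for every generalised eigenvector v of λ).

  λ = 5: largest Jordan block has size 2, contributing (x − 5)^2

So m_A(x) = (x - 5)^2 = x^2 - 10*x + 25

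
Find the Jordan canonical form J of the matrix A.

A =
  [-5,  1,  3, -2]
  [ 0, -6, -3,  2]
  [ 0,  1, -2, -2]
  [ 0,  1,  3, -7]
J_2(-5) ⊕ J_1(-5) ⊕ J_1(-5)

The characteristic polynomial is
  det(x·I − A) = x^4 + 20*x^3 + 150*x^2 + 500*x + 625 = (x + 5)^4

Eigenvalues and multiplicities (the geometric multiplicity of λ is n − rank(A − λI), which equals the number of Jordan blocks for λ):
  λ = -5: algebraic multiplicity = 4, geometric multiplicity = 3

Determining the block sizes for each eigenvalue:
  λ = -5: 3 blocks summing to 4 forces exactly one block of size 2 and the rest size 1 → block sizes [2, 1, 1]

Assembling the blocks gives a Jordan form
J =
  [-5,  1,  0,  0]
  [ 0, -5,  0,  0]
  [ 0,  0, -5,  0]
  [ 0,  0,  0, -5]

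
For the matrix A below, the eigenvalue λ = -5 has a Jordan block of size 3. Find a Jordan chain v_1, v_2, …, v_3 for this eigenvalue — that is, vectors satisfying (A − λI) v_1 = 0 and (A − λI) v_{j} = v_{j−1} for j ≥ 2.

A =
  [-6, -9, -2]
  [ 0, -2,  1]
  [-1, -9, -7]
A Jordan chain for λ = -5 of length 3:
v_1 = (3, -1, 3)ᵀ
v_2 = (-1, 0, -1)ᵀ
v_3 = (1, 0, 0)ᵀ

Let N = A − (-5)·I. We want v_3 with N^3 v_3 = 0 but N^2 v_3 ≠ 0; then v_{j-1} := N · v_j for j = 3, …, 2.

Pick v_3 = (1, 0, 0)ᵀ.
Then v_2 = N · v_3 = (-1, 0, -1)ᵀ.
Then v_1 = N · v_2 = (3, -1, 3)ᵀ.

Sanity check: (A − (-5)·I) v_1 = (0, 0, 0)ᵀ = 0. ✓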